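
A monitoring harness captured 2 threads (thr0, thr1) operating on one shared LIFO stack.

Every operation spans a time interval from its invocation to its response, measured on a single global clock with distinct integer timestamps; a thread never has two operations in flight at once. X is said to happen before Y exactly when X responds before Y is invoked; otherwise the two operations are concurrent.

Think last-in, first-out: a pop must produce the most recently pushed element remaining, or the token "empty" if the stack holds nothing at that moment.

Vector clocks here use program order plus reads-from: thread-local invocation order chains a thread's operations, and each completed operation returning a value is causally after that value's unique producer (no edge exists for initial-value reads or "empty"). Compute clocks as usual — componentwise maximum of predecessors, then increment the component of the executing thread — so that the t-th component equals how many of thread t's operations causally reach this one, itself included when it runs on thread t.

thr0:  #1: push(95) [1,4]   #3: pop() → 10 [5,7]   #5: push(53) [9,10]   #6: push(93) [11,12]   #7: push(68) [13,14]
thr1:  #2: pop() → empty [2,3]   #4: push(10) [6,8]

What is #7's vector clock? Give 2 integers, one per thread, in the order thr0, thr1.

VC(#2, invoked at 2): no causal predecessors; +1 on thr1 → (0, 1)
VC(#1, invoked at 1): no causal predecessors; +1 on thr0 → (1, 0)
VC(#4, invoked at 6): max of VC(#2)=(0, 1), then +1 on thread thr1 → (0, 2)
VC(#3, invoked at 5): max of VC(#1)=(1, 0), VC(#4)=(0, 2), then +1 on thread thr0 → (2, 2)
VC(#5, invoked at 9): max of VC(#3)=(2, 2), then +1 on thread thr0 → (3, 2)
VC(#6, invoked at 11): max of VC(#5)=(3, 2), then +1 on thread thr0 → (4, 2)
VC(#7, invoked at 13): max of VC(#6)=(4, 2), then +1 on thread thr0 → (5, 2)
target: VC(#7) = (5, 2)

(5, 2)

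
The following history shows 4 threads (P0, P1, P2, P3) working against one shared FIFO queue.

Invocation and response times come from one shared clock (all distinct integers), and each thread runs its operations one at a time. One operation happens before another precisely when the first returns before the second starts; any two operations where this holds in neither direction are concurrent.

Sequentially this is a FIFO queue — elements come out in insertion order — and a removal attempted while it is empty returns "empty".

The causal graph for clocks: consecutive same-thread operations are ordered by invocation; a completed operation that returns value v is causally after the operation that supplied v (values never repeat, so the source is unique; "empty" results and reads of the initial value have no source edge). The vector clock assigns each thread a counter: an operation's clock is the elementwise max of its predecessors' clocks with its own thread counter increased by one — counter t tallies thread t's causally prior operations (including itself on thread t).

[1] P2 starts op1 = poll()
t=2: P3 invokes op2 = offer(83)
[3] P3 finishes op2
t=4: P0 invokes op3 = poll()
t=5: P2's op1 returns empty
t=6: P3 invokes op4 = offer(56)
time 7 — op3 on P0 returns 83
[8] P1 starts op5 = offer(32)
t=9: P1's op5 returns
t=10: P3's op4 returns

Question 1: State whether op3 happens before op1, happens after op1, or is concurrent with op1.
Answer: concurrent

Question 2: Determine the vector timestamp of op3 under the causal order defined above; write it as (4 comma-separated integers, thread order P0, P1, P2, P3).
Answer: (1, 0, 0, 1)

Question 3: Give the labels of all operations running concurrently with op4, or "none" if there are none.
Answer: op3, op5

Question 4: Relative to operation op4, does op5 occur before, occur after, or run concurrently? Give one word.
Answer: concurrent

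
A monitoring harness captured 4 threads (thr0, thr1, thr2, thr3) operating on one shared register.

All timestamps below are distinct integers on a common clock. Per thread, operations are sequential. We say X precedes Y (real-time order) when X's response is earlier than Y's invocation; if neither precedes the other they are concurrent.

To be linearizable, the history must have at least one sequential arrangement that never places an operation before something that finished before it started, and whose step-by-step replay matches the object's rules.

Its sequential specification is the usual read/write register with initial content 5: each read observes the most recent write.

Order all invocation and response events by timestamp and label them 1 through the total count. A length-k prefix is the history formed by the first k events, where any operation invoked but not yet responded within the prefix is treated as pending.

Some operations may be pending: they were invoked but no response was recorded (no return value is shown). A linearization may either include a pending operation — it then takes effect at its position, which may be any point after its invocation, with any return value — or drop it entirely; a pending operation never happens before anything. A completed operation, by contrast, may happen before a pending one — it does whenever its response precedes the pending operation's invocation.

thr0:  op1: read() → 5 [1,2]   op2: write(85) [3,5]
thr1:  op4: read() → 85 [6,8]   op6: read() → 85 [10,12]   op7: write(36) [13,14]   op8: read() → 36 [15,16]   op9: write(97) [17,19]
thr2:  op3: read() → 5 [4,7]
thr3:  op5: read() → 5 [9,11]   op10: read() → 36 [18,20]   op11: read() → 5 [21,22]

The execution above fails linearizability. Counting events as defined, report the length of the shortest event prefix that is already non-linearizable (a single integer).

11

events 1..10 are still linearizable — one witness is op1, op3, op2, op4:
1. op1 read() → 5, leaving value 5
2. op3 read() → 5, leaving value 5
3. op2 write(85), leaving value 85
4. op4 read() → 85, leaving value 85
with event 11 included (op5 responding at time 11), all real-time-consistent orders fail
every completion of the 1 pending operation (op6) was checked; none linearizes
for example op1, op2, op3, op4, op5 (pending dropped) fails at step 3: op3 read() → 5 is not legal there
for example op1, op2, op4, op3, op5 (pending dropped) fails at step 4: op3 read() → 5 is not legal there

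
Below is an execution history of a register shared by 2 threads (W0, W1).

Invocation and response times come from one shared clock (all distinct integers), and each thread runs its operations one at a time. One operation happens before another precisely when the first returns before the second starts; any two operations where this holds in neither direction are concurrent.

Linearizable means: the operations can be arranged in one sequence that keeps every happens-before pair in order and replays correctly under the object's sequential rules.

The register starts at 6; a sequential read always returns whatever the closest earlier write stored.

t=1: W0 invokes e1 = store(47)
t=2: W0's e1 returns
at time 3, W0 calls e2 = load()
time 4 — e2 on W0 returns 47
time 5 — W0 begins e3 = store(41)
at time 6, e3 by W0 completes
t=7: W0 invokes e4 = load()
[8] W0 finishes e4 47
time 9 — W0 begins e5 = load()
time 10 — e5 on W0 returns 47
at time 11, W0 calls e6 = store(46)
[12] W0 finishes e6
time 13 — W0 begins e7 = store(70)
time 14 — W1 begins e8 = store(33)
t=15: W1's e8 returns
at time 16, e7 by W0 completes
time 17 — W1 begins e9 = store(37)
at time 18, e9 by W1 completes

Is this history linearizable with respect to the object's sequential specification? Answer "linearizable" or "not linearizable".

prefix check: 1..7 passes, 1..8 fails once e4's time-8 response joins
a single order respects real time; the 4 completed register operations fail replay along it
e.g. e1, e2, e3, e4: illegal at step 4, since e4 load() → 47 cannot apply there

not linearizable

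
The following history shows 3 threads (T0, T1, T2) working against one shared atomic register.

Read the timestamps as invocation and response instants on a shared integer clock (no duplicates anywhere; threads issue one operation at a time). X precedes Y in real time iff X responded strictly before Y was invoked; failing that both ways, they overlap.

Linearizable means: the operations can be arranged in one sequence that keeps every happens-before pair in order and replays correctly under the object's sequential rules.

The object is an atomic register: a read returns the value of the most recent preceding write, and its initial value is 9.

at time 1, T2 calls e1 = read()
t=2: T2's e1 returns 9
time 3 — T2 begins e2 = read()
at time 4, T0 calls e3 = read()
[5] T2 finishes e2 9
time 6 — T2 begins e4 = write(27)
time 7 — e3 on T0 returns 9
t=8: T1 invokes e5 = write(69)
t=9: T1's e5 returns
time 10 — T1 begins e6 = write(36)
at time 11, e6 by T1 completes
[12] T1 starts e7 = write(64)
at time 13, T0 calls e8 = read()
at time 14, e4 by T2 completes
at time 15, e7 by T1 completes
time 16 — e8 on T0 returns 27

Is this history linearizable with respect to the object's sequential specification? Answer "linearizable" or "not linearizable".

one valid linearization: e1, e2, e3, e5, e6, e4, e8, e7
1. e1 read() → 9, leaving value 9
2. e2 read() → 9, leaving value 9
3. e3 read() → 9, leaving value 9
4. e5 write(69), leaving value 69
5. e6 write(36), leaving value 36
6. e4 write(27), leaving value 27
7. e8 read() → 27, leaving value 27
8. e7 write(64), leaving value 64

linearizable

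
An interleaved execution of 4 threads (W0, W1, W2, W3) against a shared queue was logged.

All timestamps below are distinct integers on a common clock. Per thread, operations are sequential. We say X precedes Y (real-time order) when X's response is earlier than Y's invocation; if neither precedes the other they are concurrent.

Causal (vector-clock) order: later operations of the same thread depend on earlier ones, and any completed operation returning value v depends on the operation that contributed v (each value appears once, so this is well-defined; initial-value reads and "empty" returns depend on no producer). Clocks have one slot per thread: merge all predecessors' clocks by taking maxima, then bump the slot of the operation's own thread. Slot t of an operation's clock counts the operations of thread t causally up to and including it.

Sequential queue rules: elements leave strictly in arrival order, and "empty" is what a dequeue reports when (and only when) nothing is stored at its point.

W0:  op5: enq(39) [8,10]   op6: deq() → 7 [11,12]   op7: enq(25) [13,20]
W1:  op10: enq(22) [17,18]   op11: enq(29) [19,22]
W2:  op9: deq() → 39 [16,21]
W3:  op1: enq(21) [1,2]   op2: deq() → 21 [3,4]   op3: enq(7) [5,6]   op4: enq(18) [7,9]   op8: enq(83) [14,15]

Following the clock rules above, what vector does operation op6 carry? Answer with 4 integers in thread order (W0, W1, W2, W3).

(2, 0, 0, 3)

VC(op1, invoked at 1): no causal predecessors; +1 on W3 → (0, 0, 0, 1)
VC(op10, invoked at 17): no causal predecessors; +1 on W1 → (0, 1, 0, 0)
VC(op5, invoked at 8): no causal predecessors; +1 on W0 → (1, 0, 0, 0)
VC(op2, invoked at 3): max of VC(op1)=(0, 0, 0, 1), then +1 on thread W3 → (0, 0, 0, 2)
VC(op11, invoked at 19): max of VC(op10)=(0, 1, 0, 0), then +1 on thread W1 → (0, 2, 0, 0)
VC(op9, invoked at 16): max of VC(op5)=(1, 0, 0, 0), then +1 on thread W2 → (1, 0, 1, 0)
VC(op3, invoked at 5): max of VC(op2)=(0, 0, 0, 2), then +1 on thread W3 → (0, 0, 0, 3)
VC(op4, invoked at 7): max of VC(op3)=(0, 0, 0, 3), then +1 on thread W3 → (0, 0, 0, 4)
VC(op8, invoked at 14): max of VC(op4)=(0, 0, 0, 4), then +1 on thread W3 → (0, 0, 0, 5)
VC(op6, invoked at 11): max of VC(op3)=(0, 0, 0, 3), VC(op5)=(1, 0, 0, 0), then +1 on thread W0 → (2, 0, 0, 3)
VC(op7, invoked at 13): max of VC(op6)=(2, 0, 0, 3), then +1 on thread W0 → (3, 0, 0, 3)
target: VC(op6) = (2, 0, 0, 3)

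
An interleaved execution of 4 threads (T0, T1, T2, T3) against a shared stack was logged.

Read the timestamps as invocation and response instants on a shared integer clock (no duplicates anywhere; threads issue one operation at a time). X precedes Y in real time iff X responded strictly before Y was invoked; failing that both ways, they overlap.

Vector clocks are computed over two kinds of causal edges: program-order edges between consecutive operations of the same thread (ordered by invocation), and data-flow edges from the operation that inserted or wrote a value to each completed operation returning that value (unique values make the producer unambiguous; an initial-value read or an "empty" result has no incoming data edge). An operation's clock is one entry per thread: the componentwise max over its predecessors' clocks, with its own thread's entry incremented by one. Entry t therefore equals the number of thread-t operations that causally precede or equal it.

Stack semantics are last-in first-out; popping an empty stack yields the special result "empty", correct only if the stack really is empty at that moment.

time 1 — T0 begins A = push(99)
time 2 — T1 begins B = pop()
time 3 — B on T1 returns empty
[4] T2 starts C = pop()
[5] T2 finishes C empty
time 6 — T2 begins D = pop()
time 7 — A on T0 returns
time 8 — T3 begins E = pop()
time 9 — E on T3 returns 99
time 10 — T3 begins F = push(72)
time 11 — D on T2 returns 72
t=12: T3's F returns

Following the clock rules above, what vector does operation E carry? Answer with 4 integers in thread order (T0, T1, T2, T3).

(1, 0, 0, 1)

no predecessors for C (invoked 4): T2 increments from zero → (0, 0, 1, 0)
no predecessors for B (invoked 2): T1 increments from zero → (0, 1, 0, 0)
no predecessors for A (invoked 1): T0 increments from zero → (1, 0, 0, 0)
E, invoked 8, takes VC(A)=(1, 0, 0, 0) under max, adds 1 for T3 → (1, 0, 0, 1)
F, invoked 10, takes VC(E)=(1, 0, 0, 1) under max, adds 1 for T3 → (1, 0, 0, 2)
D, invoked 6, takes VC(C)=(0, 0, 1, 0), VC(F)=(1, 0, 0, 2) under max, adds 1 for T2 → (1, 0, 2, 2)
target: VC(E) = (1, 0, 0, 1)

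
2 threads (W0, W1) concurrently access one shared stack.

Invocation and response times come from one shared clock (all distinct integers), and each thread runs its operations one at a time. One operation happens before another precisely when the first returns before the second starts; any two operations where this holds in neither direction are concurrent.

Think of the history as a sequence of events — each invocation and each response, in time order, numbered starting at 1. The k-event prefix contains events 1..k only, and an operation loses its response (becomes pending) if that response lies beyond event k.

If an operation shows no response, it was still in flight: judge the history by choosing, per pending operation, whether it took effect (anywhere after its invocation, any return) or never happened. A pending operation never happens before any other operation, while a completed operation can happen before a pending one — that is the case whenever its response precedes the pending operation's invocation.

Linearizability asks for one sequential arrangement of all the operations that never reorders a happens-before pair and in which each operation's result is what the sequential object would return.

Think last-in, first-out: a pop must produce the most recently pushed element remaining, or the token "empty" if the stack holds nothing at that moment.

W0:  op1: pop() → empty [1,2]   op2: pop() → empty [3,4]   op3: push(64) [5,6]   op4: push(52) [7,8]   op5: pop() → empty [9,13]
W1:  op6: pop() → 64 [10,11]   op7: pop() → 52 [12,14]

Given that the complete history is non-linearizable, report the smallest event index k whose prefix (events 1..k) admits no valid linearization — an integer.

events 1..12 are linearizable; a witness order is op1, op2, op3, op4, op5, op6:
step 1: op1 pop() → empty — stack <>
step 2: op2 pop() → empty — stack <>
step 3: op3 push(64) — stack <64>
step 4: op4 push(52) — stack <64,52>
step 5: op5 pop() (pending, included) — stack <64>
step 6: op6 pop() → 64 — stack <>
adding event 13 (op5 responds at 13) leaves no legal real-time order
include/drop combinations of the 1 pending operation (op7) were all tried; none helps
take op1, op2, op3, op4, op5, op6 (pending dropped): step 5 already fails, because op5 pop() → empty cannot occur there
take op1, op2, op3, op4, op6, op5 (pending dropped): step 5 already fails, because op6 pop() → 64 cannot occur there

13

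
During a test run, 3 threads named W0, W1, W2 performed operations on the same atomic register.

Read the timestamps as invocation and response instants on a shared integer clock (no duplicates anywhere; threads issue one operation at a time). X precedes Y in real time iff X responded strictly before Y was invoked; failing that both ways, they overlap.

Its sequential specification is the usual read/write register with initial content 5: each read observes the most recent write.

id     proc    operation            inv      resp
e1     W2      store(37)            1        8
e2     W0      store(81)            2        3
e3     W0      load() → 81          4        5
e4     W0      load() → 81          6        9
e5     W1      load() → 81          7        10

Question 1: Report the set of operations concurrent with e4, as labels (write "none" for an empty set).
Answer: e1, e5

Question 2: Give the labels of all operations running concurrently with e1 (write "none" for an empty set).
Answer: e2, e3, e4, e5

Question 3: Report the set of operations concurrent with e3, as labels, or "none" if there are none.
Answer: e1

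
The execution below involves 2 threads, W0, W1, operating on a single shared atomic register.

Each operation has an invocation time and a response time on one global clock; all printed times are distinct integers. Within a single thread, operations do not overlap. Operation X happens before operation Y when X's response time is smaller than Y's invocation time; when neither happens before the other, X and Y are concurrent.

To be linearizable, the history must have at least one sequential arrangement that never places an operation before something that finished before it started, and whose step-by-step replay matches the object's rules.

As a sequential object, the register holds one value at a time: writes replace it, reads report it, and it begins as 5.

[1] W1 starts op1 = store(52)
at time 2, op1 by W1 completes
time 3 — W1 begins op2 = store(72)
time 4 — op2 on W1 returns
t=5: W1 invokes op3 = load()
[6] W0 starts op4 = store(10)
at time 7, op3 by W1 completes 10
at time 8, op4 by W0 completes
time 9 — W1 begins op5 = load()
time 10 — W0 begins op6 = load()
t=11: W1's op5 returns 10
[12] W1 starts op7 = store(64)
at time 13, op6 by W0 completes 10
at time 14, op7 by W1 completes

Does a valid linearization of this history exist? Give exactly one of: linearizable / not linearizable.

one valid linearization: op1, op2, op4, op3, op5, op6, op7
after step 1 (op1 store(52)): value 52
after step 2 (op2 store(72)): value 72
after step 3 (op4 store(10)): value 10
after step 4 (op3 load() → 10): value 10
after step 5 (op5 load() → 10): value 10
after step 6 (op6 load() → 10): value 10
after step 7 (op7 store(64)): value 64

linearizable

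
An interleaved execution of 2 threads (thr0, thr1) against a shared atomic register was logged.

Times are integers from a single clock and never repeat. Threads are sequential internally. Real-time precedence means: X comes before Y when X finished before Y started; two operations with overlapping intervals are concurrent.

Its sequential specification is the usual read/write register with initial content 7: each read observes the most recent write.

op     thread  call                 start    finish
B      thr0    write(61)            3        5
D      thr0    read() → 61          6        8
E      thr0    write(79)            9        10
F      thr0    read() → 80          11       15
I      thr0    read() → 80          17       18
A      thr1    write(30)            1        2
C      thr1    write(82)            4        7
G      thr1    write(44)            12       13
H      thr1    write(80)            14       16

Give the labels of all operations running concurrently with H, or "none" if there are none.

H spans [14,16]: anything still running between times 14 and 16 counts as concurrent
A [1,2]: before
B [3,5]: before
C [4,7]: before
D [6,8]: before
E [9,10]: before
F [11,15]: concurrent
G [12,13]: before
I [17,18]: after

F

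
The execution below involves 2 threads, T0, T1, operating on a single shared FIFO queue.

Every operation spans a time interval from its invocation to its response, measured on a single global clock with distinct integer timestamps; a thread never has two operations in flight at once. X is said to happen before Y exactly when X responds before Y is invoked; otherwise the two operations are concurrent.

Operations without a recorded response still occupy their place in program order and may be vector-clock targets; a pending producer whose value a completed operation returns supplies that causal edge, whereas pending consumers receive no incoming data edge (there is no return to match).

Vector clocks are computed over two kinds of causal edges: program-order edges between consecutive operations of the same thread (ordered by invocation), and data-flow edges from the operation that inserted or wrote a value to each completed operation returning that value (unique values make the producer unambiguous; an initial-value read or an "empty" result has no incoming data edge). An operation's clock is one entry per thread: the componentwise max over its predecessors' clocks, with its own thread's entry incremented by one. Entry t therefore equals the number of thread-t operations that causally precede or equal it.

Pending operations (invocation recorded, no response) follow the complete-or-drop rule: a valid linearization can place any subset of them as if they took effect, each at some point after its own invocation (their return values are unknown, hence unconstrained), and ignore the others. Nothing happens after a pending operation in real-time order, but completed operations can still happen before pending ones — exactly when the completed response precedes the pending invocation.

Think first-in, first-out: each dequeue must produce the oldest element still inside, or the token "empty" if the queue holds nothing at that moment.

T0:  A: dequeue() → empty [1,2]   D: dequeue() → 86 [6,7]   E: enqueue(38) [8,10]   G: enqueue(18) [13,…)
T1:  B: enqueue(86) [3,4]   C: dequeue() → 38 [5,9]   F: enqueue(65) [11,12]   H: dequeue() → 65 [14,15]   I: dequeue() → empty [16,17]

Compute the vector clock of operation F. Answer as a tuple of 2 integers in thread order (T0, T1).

(3, 3)

B (invocation 3): nothing precedes it; T1's component alone gives (0, 1)
A (invocation 1): nothing precedes it; T0's component alone gives (1, 0)
D (invocation 6): componentwise max over VC(A)=(1, 0), VC(B)=(0, 1), +1 at T0, giving (2, 1)
E (invocation 8): componentwise max over VC(D)=(2, 1), +1 at T0, giving (3, 1)
C (invocation 5): componentwise max over VC(B)=(0, 1), VC(E)=(3, 1), +1 at T1, giving (3, 2)
G (invocation 13): componentwise max over VC(E)=(3, 1), +1 at T0, giving (4, 1)
F (invocation 11): componentwise max over VC(C)=(3, 2), +1 at T1, giving (3, 3)
H (invocation 14): componentwise max over VC(F)=(3, 3), +1 at T1, giving (3, 4)
I (invocation 16): componentwise max over VC(H)=(3, 4), +1 at T1, giving (3, 5)
target: VC(F) = (3, 3)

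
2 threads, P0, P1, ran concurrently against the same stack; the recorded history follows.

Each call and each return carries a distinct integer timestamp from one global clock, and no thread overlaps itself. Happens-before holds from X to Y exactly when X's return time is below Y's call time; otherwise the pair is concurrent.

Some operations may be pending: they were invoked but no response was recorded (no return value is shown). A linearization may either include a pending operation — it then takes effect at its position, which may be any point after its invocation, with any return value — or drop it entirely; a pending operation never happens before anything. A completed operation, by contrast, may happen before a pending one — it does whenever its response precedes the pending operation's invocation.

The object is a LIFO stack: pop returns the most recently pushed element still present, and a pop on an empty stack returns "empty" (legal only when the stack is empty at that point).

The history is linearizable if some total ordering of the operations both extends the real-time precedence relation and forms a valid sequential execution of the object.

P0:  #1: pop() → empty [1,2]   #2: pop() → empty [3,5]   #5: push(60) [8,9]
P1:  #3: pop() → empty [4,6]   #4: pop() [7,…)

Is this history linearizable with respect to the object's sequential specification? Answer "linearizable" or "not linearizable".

linearizable

witness order: #1, #2, #3, #4, #5
step 1: #1 pop() → empty — stack <>
step 2: #2 pop() → empty — stack <>
step 3: #3 pop() → empty — stack <>
step 4: #4 pop() (pending, included) — stack <>
step 5: #5 push(60) — stack <60>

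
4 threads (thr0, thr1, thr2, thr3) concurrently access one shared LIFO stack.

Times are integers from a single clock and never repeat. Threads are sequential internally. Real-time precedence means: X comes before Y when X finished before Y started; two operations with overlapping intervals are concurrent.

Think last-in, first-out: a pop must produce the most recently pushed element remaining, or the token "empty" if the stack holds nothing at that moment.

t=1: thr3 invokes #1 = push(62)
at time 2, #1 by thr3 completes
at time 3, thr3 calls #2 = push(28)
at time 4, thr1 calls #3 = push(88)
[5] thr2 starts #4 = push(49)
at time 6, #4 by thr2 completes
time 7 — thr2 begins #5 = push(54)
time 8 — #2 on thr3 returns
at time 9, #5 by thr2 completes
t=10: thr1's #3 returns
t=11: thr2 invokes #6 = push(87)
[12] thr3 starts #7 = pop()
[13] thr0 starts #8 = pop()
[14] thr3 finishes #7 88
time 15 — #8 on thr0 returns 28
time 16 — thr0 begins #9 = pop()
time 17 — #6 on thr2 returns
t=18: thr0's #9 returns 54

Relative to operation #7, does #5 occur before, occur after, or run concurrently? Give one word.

#5 spans [7,9], #7 spans [12,14]
resp(#5)=9 < inv(#7)=12

before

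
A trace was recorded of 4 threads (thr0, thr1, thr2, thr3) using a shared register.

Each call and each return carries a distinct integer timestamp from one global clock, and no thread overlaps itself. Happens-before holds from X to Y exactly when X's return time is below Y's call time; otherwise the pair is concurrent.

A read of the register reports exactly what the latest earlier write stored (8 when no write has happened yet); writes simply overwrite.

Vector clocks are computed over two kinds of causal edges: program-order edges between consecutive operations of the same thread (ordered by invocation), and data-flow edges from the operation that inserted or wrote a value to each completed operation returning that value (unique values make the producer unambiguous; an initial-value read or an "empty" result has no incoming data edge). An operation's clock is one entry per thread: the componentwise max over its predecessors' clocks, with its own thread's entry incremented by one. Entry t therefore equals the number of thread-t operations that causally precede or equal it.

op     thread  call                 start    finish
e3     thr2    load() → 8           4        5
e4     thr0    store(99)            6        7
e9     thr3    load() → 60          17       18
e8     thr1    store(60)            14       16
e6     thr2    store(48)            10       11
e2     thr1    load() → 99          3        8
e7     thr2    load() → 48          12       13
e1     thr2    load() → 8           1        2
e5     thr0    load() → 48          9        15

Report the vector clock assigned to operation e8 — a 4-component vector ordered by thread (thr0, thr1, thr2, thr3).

(1, 2, 0, 0)

root op e1, invoked 1: fresh clock plus thr2's own tick → (0, 0, 1, 0)
root op e4, invoked 6: fresh clock plus thr0's own tick → (1, 0, 0, 0)
merge at e3 (invoked 4): VC(e1)=(0, 0, 1, 0), own-thread bump on thr2 → (0, 0, 2, 0)
merge at e2 (invoked 3): VC(e4)=(1, 0, 0, 0), own-thread bump on thr1 → (1, 1, 0, 0)
merge at e6 (invoked 10): VC(e3)=(0, 0, 2, 0), own-thread bump on thr2 → (0, 0, 3, 0)
merge at e8 (invoked 14): VC(e2)=(1, 1, 0, 0), own-thread bump on thr1 → (1, 2, 0, 0)
merge at e7 (invoked 12): VC(e6)=(0, 0, 3, 0), own-thread bump on thr2 → (0, 0, 4, 0)
merge at e9 (invoked 17): VC(e8)=(1, 2, 0, 0), own-thread bump on thr3 → (1, 2, 0, 1)
merge at e5 (invoked 9): VC(e4)=(1, 0, 0, 0), VC(e6)=(0, 0, 3, 0), own-thread bump on thr0 → (2, 0, 3, 0)
target: VC(e8) = (1, 2, 0, 0)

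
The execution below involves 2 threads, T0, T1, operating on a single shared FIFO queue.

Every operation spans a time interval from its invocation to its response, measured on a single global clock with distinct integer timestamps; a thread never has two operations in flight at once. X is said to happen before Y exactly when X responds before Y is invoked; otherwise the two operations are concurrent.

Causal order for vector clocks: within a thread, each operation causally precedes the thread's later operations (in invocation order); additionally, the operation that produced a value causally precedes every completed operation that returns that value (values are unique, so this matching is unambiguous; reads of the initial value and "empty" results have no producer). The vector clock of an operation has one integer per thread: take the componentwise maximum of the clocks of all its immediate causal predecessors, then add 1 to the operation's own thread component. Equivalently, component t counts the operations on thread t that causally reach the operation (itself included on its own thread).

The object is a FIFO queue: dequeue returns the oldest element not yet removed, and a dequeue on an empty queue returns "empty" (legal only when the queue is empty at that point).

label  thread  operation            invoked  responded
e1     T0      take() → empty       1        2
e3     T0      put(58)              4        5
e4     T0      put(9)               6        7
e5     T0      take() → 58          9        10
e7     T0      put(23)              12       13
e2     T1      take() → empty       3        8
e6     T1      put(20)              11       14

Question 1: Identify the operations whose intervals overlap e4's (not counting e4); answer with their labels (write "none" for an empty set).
Answer: e2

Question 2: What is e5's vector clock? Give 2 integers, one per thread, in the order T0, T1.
Answer: (4, 0)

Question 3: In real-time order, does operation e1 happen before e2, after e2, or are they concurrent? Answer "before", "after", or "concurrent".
Answer: before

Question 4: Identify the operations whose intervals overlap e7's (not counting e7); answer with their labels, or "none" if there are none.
Answer: e6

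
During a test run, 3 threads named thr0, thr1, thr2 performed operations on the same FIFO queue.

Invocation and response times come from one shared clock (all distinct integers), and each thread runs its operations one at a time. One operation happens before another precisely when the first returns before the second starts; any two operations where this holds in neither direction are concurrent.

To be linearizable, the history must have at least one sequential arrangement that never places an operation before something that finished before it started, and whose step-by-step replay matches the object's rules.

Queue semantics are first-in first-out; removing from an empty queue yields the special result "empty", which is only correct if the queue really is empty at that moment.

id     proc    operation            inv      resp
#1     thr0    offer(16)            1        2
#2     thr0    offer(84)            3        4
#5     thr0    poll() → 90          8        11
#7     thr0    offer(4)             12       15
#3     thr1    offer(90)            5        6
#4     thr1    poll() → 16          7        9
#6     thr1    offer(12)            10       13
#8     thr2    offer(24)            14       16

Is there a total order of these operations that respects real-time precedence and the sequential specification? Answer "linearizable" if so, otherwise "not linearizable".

not linearizable

events 1..10 are fine; event 11 — the response of #5 at time 11 — makes the prefix non-linearizable
the 5 completed operations admit 2 real-time orders; each fails the FIFO queue replay
including or dropping the 1 pending operation (#6) in any combination fails
one such order, #1, #2, #3, #4, #5 (pending dropped), breaks at step 5 where #5 poll() → 90 is illegal
one such order, #1, #2, #3, #5, #4 (pending dropped), breaks at step 4 where #5 poll() → 90 is illegal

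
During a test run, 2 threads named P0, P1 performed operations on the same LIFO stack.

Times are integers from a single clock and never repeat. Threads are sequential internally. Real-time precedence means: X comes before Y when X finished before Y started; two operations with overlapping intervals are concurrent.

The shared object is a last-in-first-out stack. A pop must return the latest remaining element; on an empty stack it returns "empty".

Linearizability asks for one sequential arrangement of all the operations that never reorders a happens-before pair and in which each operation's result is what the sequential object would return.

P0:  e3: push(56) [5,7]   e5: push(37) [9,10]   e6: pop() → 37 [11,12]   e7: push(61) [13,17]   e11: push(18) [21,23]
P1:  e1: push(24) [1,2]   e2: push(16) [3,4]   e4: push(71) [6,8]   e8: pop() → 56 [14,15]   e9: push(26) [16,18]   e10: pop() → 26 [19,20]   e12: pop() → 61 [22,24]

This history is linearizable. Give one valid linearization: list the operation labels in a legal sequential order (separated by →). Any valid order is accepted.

e1 → e2 → e4 → e3 → e5 → e6 → e8 → e7 → e9 → e10 → e12 → e11

step 1: e1 push(24) — stack <24>
step 2: e2 push(16) — stack <24,16>
step 3: e4 push(71) — stack <24,16,71>
step 4: e3 push(56) — stack <24,16,71,56>
step 5: e5 push(37) — stack <24,16,71,56,37>
step 6: e6 pop() → 37 — stack <24,16,71,56>
step 7: e8 pop() → 56 — stack <24,16,71>
step 8: e7 push(61) — stack <24,16,71,61>
step 9: e9 push(26) — stack <24,16,71,61,26>
step 10: e10 pop() → 26 — stack <24,16,71,61>
step 11: e12 pop() → 61 — stack <24,16,71>
step 12: e11 push(18) — stack <24,16,71,18>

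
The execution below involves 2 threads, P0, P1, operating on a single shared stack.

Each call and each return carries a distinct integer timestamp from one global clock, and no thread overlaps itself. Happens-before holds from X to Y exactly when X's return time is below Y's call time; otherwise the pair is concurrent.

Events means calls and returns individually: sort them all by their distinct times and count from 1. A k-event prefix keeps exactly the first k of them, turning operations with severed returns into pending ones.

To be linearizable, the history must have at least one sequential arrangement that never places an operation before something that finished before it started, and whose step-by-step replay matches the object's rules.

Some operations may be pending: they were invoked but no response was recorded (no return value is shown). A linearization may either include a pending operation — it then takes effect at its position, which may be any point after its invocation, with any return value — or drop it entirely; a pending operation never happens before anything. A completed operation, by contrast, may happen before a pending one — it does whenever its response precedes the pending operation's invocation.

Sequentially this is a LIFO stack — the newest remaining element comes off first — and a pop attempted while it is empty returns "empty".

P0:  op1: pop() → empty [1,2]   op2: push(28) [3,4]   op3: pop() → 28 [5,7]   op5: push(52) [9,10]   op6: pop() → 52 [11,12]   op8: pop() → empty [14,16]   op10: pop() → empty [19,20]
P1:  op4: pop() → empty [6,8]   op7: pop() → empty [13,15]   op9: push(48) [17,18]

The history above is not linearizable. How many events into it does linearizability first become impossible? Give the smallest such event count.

20

events 1..19 are linearizable; a witness order is op1, op2, op3, op4, op5, op6, op7, op8, op9:
after step 1 (op1 pop() → empty): stack <>
after step 2 (op2 push(28)): stack <28>
after step 3 (op3 pop() → 28): stack <>
after step 4 (op4 pop() → empty): stack <>
after step 5 (op5 push(52)): stack <52>
after step 6 (op6 pop() → 52): stack <>
after step 7 (op7 pop() → empty): stack <>
after step 8 (op8 pop() → empty): stack <>
after step 9 (op9 push(48)): stack <48>
at event 20 (op10's time-20 response) nothing linearizes any more
for example op1, op2, op3, op4, op5, op6, op7, op8, op9, op10 fails at step 10: op10 pop() → empty is not legal there
for example op1, op2, op3, op4, op5, op6, op8, op7, op9, op10 fails at step 10: op10 pop() → empty is not legal there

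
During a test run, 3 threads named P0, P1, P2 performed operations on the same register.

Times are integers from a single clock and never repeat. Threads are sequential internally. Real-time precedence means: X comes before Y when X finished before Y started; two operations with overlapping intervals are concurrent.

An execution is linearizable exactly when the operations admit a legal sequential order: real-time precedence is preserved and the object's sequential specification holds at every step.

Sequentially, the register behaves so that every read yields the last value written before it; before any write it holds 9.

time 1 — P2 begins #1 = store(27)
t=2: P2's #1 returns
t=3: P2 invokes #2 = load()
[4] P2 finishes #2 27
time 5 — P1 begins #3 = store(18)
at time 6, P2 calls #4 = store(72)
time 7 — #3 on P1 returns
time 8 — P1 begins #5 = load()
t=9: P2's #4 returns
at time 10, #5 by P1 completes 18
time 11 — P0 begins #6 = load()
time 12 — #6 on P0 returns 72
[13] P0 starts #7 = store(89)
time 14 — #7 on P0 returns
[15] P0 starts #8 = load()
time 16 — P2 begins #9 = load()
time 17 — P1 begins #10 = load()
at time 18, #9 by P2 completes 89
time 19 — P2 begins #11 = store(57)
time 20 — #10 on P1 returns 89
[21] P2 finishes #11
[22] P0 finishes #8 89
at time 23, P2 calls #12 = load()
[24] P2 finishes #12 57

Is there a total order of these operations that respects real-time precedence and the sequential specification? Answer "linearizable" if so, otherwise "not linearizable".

linearizable

witness order: #1, #2, #3, #5, #4, #6, #7, #8, #9, #10, #11, #12
after step 1 (#1 store(27)): value 27
after step 2 (#2 load() → 27): value 27
after step 3 (#3 store(18)): value 18
after step 4 (#5 load() → 18): value 18
after step 5 (#4 store(72)): value 72
after step 6 (#6 load() → 72): value 72
after step 7 (#7 store(89)): value 89
after step 8 (#8 load() → 89): value 89
after step 9 (#9 load() → 89): value 89
after step 10 (#10 load() → 89): value 89
after step 11 (#11 store(57)): value 57
after step 12 (#12 load() → 57): value 57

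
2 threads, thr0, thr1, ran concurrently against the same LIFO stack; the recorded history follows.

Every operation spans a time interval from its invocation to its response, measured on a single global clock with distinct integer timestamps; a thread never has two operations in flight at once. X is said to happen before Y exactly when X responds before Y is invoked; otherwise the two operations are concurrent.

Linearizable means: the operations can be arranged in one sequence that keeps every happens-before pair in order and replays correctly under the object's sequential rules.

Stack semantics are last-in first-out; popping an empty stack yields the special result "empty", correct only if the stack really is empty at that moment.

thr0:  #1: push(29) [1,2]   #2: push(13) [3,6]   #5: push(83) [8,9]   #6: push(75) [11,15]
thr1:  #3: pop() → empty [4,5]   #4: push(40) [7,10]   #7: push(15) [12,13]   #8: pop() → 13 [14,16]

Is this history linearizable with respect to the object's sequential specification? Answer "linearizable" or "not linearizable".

not linearizable

already the first 5 events (up to #3's response at time 5) admit no linearization; the first 4 still do
exhaustive check: the 2 completed LIFO stack ops admit one real-time order; illegal
including or dropping the 1 pending operation (#2) in any combination fails
for example #1, #3 (pending dropped) fails at step 2: #3 pop() → empty is not legal there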